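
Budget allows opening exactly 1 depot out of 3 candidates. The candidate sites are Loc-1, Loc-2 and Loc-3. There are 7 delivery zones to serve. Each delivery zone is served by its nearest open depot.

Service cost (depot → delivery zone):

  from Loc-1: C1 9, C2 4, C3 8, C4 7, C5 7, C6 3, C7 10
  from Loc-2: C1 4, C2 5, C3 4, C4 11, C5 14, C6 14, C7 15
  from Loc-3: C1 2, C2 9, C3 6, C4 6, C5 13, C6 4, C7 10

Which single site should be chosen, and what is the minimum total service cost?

Choose Loc-1 only; total service cost 48.

With exactly 1 open, each delivery zone uses its cheapest among the chosen.
{Loc-1}: C1→Loc-1 9, C2→Loc-1 4, C3→Loc-1 8, C4→Loc-1 7, C5→Loc-1 7, C6→Loc-1 3, C7→Loc-1 10. Service cost 48.
{Loc-3}: service cost 50
{Loc-2}: service cost 67
Among all 3 size-1 choices, {Loc-1} is lowest.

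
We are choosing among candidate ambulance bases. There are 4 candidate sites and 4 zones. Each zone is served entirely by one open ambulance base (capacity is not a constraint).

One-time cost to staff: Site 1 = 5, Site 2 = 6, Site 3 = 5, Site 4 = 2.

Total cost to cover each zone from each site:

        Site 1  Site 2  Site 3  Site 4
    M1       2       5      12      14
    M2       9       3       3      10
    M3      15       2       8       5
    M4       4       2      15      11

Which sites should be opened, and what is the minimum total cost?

Open Site 2 only; minimum total cost 18.

For any fixed open set, each zone goes to its cheapest open site; total = fixed + service.
{Site 2}: M1→Site 2 5, M2→Site 2 3, M3→Site 2 2, M4→Site 2 2. Service 12; fixed 6; total 18.
{Site 1, Site 2}: M1→Site 1 2, M2→Site 2 3, M3→Site 2 2, M4→Site 2 2. Service 9; fixed 11; total 20.
{Site 2, Site 4}: M1→Site 2 5, M2→Site 2 3, M3→Site 2 2, M4→Site 2 2. Service 12; fixed 8; total 20.
{Site 1, Site 2, Site 3, Site 4}: M1→Site 1 2, M2→Site 2 3, M3→Site 2 2, M4→Site 2 2. Service 9; fixed 18; total 27.
No other subset beats 18.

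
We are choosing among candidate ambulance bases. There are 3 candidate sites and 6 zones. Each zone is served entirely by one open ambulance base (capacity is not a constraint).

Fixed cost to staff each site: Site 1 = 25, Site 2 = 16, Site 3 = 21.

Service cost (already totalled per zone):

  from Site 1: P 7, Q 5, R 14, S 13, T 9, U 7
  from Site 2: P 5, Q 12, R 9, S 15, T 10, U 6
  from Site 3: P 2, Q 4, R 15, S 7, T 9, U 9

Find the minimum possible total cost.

For any fixed open set, each zone goes to its cheapest open site; total = fixed + service.
{Site 3}: P→Site 3 2, Q→Site 3 4, R→Site 3 15, S→Site 3 7, T→Site 3 9, U→Site 3 9. Service 46; fixed 21; total 67.
{Site 2}: service 57 + fixed 16 = 73
{Site 2, Site 3}: service 37 + fixed 37 = 74
{Site 1, Site 2, Site 3}: service 37 + fixed 62 = 99
(All 7 nonempty subsets were checked; Site 3 only is lowest.)

Minimum total cost: 67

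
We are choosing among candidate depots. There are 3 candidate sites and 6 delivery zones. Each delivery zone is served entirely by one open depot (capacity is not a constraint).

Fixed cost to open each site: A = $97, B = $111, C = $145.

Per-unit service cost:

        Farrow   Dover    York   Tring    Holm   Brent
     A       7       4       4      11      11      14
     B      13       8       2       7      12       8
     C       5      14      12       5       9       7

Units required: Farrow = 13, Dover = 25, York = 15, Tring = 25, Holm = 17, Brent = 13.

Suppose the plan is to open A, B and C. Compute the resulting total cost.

Each delivery zone is assigned to its cheapest site among the open ones.
{A, B, C}: Farrow→C 5·13=65, Dover→A 4·25=100, York→B 2·15=30, Tring→C 5·25=125, Holm→C 9·17=153, Brent→C 7·13=91. Service 564; fixed 353; total 917.

Total cost: 917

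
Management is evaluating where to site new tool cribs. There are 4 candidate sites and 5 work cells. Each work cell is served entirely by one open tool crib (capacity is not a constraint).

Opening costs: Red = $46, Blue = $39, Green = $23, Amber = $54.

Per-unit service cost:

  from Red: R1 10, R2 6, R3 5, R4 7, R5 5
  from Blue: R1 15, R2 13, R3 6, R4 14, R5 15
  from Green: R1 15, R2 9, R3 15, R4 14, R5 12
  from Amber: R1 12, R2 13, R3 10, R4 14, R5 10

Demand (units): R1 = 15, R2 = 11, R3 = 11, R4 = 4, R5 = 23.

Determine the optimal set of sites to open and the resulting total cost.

For any fixed open set, each work cell goes to its cheapest open site; total = fixed + service.
{Red}: R1→Red 10·15=150, R2→Red 6·11=66, R3→Red 5·11=55, R4→Red 7·4=28, R5→Red 5·23=115. Service 414; fixed 46; total 460.
{Red, Green}: service 414 + fixed 69 = 483
{Red, Blue}: R1→Red 10·15=150, R2→Red 6·11=66, R3→Red 5·11=55, R4→Red 7·4=28, R5→Red 5·23=115. Service 414; fixed 85; total 499.
{Red, Blue, Green, Amber}: service 414 + fixed 162 = 576
No other subset beats 460.

Open Red only; minimum total cost 460.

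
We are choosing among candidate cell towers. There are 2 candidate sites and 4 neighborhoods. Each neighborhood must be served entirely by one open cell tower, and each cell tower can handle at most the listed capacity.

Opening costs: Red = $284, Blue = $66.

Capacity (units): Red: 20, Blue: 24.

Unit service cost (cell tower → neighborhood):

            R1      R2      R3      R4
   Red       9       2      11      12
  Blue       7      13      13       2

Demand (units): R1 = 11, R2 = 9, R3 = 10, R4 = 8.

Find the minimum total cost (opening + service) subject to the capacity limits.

Minimum total cost: 571

Open {Red, Blue}: R1→Blue 7·11=77, R2→Red 2·9=18, R3→Red 11·10=110, R4→Blue 2·8=16.
Loads: Red carries 19/20, Blue carries 19/24. Service 221; fixed 350; total 571.
Next best feasible plan costs 613.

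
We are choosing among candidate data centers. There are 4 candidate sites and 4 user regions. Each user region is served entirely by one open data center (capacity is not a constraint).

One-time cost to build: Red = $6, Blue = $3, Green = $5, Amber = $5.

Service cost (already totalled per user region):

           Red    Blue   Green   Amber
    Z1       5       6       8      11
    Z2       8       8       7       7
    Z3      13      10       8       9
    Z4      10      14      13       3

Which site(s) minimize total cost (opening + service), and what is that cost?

For any fixed open set, each user region goes to its cheapest open site; total = fixed + service.
{Blue, Amber}: Z1→Blue 6, Z2→Amber 7, Z3→Amber 9, Z4→Amber 3. Service 25; fixed 8; total 33.
{Red, Amber}: Z1→Red 5, Z2→Amber 7, Z3→Amber 9, Z4→Amber 3. Service 24; fixed 11; total 35.
{Amber}: service 30 + fixed 5 = 35
{Red, Blue, Green, Amber}: Z1→Red 5, Z2→Green 7, Z3→Green 8, Z4→Amber 3. Service 23; fixed 19; total 42.
No other subset beats 33.

Open Blue and Amber; minimum total cost 33.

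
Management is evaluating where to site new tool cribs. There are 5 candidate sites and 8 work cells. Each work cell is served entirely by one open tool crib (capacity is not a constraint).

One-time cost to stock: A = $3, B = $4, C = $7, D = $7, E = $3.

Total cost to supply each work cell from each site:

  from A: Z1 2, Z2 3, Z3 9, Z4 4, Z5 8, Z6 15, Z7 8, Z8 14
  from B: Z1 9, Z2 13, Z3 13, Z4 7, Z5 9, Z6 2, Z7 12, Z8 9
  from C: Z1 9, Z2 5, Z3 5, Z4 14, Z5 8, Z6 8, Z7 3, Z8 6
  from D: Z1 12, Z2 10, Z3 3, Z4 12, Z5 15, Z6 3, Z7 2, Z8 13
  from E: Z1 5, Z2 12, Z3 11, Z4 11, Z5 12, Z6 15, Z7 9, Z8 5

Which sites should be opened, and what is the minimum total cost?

For any fixed open set, each work cell goes to its cheapest open site; total = fixed + service.
{A, D, E}: Z1→A 2, Z2→A 3, Z3→D 3, Z4→A 4, Z5→A 8, Z6→D 3, Z7→D 2, Z8→E 5. Service 30; fixed 13; total 43.
{A, B, D, E}: service 29 + fixed 17 = 46
{A, B, C}: service 33 + fixed 14 = 47
{A, B, C, D, E}: Z1→A 2, Z2→A 3, Z3→D 3, Z4→A 4, Z5→A 8, Z6→B 2, Z7→D 2, Z8→E 5. Service 29; fixed 24; total 53.
No other subset beats 43.

Open A, D and E; minimum total cost 43.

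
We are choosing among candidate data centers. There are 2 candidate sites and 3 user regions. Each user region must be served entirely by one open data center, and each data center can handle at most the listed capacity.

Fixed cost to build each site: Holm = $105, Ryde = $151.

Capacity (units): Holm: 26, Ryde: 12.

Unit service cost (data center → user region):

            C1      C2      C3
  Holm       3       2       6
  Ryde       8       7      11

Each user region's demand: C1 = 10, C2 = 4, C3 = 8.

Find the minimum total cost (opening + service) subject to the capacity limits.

Open {Holm}: C1→Holm 3·10=30, C2→Holm 2·4=8, C3→Holm 6·8=48.
Loads: Holm carries 22/26. Service 86; fixed 105; total 191.
Next best feasible plan costs 342.

Minimum total cost: 191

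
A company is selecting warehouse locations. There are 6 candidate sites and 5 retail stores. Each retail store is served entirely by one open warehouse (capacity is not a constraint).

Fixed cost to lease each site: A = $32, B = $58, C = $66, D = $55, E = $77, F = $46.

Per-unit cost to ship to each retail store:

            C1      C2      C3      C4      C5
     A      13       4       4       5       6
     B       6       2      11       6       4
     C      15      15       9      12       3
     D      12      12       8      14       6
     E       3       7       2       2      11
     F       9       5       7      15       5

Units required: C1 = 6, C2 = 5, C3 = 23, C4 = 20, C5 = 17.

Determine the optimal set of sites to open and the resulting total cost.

Open B and E; minimum total cost 317.

For any fixed open set, each retail store goes to its cheapest open site; total = fixed + service.
{B, E}: C1→E 3·6=18, C2→B 2·5=10, C3→E 2·23=46, C4→E 2·20=40, C5→B 4·17=68. Service 182; fixed 135; total 317.
{C, E}: C1→E 3·6=18, C2→E 7·5=35, C3→E 2·23=46, C4→E 2·20=40, C5→C 3·17=51. Service 190; fixed 143; total 333.
{A, E}: service 226 + fixed 109 = 335
{A, B, C, D, E, F}: C1→E 3·6=18, C2→B 2·5=10, C3→E 2·23=46, C4→E 2·20=40, C5→C 3·17=51. Service 165; fixed 334; total 499.
No other subset beats 317.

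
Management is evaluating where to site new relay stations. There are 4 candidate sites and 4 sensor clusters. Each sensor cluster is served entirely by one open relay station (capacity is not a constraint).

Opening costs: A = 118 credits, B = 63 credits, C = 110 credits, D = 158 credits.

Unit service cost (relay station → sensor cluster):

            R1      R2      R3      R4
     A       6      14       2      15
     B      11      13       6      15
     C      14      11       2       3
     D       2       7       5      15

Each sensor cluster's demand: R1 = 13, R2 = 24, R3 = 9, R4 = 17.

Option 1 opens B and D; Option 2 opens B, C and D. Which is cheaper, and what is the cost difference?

Option 2 is cheaper by 121.

Option 1: {B, D}: R1→D 2·13=26, R2→D 7·24=168, R3→D 5·9=45, R4→B 15·17=255. Service 494; fixed 221; total 715.
Option 2: {B, C, D}: R1→D 2·13=26, R2→D 7·24=168, R3→C 2·9=18, R4→C 3·17=51. Service 263; fixed 331; total 594.
Difference: |715 − 594| = 121.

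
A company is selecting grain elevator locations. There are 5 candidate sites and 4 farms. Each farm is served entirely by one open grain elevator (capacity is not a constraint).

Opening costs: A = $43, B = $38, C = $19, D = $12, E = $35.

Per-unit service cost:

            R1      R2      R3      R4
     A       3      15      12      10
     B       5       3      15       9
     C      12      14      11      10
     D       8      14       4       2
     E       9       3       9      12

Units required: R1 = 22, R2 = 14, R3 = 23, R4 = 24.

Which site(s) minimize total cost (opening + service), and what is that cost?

Open A, D and E; minimum total cost 338.

For any fixed open set, each farm goes to its cheapest open site; total = fixed + service.
{A, D, E}: R1→A 3·22=66, R2→E 3·14=42, R3→D 4·23=92, R4→D 2·24=48. Service 248; fixed 90; total 338.
{A, B, D}: R1→A 3·22=66, R2→B 3·14=42, R3→D 4·23=92, R4→D 2·24=48. Service 248; fixed 93; total 341.
{B, D}: service 292 + fixed 50 = 342
{A, B, C, D, E}: R1→A 3·22=66, R2→B 3·14=42, R3→D 4·23=92, R4→D 2·24=48. Service 248; fixed 147; total 395.
No other subset beats 338.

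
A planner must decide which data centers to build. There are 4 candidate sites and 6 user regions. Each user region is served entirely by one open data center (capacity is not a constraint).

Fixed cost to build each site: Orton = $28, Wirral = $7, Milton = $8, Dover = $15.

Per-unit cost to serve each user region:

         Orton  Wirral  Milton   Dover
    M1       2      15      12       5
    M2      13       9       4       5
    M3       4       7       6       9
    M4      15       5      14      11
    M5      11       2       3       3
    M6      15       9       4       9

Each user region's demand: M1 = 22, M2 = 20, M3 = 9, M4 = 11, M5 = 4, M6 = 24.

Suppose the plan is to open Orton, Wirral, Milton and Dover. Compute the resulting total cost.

Each user region is assigned to its cheapest site among the open ones.
{Orton, Wirral, Milton, Dover}: M1→Orton 2·22=44, M2→Milton 4·20=80, M3→Orton 4·9=36, M4→Wirral 5·11=55, M5→Wirral 2·4=8, M6→Milton 4·24=96. Service 319; fixed 58; total 377.

Total cost: 377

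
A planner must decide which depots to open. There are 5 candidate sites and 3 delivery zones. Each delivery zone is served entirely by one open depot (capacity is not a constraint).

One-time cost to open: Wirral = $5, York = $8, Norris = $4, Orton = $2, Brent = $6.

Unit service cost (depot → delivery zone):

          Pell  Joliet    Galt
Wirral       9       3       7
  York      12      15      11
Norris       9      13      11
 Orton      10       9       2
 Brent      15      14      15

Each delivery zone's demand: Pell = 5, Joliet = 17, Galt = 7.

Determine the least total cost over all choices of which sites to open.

Minimum total cost: 117

For any fixed open set, each delivery zone goes to its cheapest open site; total = fixed + service.
{Wirral, Orton}: Pell→Wirral 9·5=45, Joliet→Wirral 3·17=51, Galt→Orton 2·7=14. Service 110; fixed 7; total 117.
{Wirral, Norris, Orton}: service 110 + fixed 11 = 121
{Wirral, Orton, Brent}: service 110 + fixed 13 = 123
{Wirral, York, Norris, Orton, Brent}: service 110 + fixed 25 = 135
No other subset beats 117.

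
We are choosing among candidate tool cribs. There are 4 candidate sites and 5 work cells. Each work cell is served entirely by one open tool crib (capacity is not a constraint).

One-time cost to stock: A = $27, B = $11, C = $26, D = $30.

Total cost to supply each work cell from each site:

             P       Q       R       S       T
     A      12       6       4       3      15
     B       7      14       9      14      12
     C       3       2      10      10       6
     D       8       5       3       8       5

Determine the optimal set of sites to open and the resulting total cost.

Open C only; minimum total cost 57.

For any fixed open set, each work cell goes to its cheapest open site; total = fixed + service.
{C}: P→C 3, Q→C 2, R→C 10, S→C 10, T→C 6. Service 31; fixed 26; total 57.
{D}: P→D 8, Q→D 5, R→D 3, S→D 8, T→D 5. Service 29; fixed 30; total 59.
{A}: service 40 + fixed 27 = 67
{A, B, C, D}: P→C 3, Q→C 2, R→D 3, S→A 3, T→D 5. Service 16; fixed 94; total 110.
No other subset beats 57.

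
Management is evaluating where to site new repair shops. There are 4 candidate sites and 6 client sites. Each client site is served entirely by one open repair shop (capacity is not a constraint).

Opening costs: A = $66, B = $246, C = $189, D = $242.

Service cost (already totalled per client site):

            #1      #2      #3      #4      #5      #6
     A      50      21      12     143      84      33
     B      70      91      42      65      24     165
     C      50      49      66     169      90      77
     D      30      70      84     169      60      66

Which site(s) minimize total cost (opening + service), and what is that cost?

Open A only; minimum total cost 409.

For any fixed open set, each client site goes to its cheapest open site; total = fixed + service.
{A}: #1→A 50, #2→A 21, #3→A 12, #4→A 143, #5→A 84, #6→A 33. Service 343; fixed 66; total 409.
{A, B}: service 205 + fixed 312 = 517
{A, C}: service 343 + fixed 255 = 598
{A, B, C, D}: service 185 + fixed 743 = 928
No other subset beats 409.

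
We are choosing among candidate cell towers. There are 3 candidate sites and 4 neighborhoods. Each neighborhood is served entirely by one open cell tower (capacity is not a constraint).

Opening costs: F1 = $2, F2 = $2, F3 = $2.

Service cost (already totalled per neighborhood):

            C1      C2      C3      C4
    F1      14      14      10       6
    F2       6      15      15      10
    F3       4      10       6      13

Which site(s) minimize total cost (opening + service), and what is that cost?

Open F1 and F3; minimum total cost 30.

For any fixed open set, each neighborhood goes to its cheapest open site; total = fixed + service.
{F1, F3}: C1→F3 4, C2→F3 10, C3→F3 6, C4→F1 6. Service 26; fixed 4; total 30.
{F1, F2, F3}: service 26 + fixed 6 = 32
{F2, F3}: C1→F3 4, C2→F3 10, C3→F3 6, C4→F2 10. Service 30; fixed 4; total 34.
{F1}: C1→F1 14, C2→F1 14, C3→F1 10, C4→F1 6. Service 44; fixed 2; total 46.
No other subset beats 30.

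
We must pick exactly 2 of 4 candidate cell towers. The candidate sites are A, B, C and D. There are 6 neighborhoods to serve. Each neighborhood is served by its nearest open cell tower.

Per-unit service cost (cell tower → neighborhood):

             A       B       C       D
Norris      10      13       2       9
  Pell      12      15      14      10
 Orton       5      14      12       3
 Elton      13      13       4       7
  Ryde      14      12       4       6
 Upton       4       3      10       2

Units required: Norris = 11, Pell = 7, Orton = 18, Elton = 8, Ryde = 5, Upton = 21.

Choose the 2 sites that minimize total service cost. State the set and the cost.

Choose C and D; total service cost 240.

With exactly 2 open, each neighborhood uses its cheapest among the chosen.
{C, D}: Norris→C 2·11=22, Pell→D 10·7=70, Orton→D 3·18=54, Elton→C 4·8=32, Ryde→C 4·5=20, Upton→D 2·21=42. Service cost 240.
{A, C}: service cost 332
{A, D}: service cost 351
Among all 6 size-2 choices, {C, D} is lowest.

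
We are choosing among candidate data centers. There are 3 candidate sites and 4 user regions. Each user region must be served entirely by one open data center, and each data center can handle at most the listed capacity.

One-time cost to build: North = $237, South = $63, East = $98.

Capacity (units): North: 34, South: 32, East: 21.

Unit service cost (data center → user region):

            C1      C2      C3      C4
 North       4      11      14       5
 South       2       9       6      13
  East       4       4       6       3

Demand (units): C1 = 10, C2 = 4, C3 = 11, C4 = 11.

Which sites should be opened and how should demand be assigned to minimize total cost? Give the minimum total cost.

Minimum total cost: 296

Open {South, East}: C1→South 2·10=20, C2→East 4·4=16, C3→South 6·11=66, C4→East 3·11=33.
Loads: South carries 21/32, East carries 15/21. Service 135; fixed 161; total 296.
Next best feasible plan costs 316.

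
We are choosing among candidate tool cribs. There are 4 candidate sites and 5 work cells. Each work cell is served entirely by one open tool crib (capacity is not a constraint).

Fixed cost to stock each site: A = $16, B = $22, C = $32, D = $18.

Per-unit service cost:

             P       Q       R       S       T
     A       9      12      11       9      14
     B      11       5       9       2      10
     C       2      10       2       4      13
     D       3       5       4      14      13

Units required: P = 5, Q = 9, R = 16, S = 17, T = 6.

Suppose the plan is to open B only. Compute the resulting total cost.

Total cost: 360

Each work cell is assigned to its cheapest site among the open ones.
{B}: P→B 11·5=55, Q→B 5·9=45, R→B 9·16=144, S→B 2·17=34, T→B 10·6=60. Service 338; fixed 22; total 360.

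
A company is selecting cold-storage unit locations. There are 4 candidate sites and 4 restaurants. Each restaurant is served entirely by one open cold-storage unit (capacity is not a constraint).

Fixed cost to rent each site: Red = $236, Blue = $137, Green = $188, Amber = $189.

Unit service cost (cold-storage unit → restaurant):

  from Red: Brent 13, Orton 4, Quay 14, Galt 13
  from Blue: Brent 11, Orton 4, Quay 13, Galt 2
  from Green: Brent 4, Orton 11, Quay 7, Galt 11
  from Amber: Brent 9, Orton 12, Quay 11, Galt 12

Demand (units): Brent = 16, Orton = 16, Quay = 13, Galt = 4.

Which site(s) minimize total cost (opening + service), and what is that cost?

Open Blue and Green; minimum total cost 552.

For any fixed open set, each restaurant goes to its cheapest open site; total = fixed + service.
{Blue, Green}: Brent→Green 4·16=64, Orton→Blue 4·16=64, Quay→Green 7·13=91, Galt→Blue 2·4=8. Service 227; fixed 325; total 552.
{Blue}: service 417 + fixed 137 = 554
{Green}: service 375 + fixed 188 = 563
{Red, Blue, Green, Amber}: service 227 + fixed 750 = 977
No other subset beats 552.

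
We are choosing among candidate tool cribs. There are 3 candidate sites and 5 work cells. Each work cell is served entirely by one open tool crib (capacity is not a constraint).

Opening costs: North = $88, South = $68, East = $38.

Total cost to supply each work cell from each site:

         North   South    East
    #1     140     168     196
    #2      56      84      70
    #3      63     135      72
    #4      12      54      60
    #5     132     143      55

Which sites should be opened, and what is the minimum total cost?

For any fixed open set, each work cell goes to its cheapest open site; total = fixed + service.
{North, East}: #1→North 140, #2→North 56, #3→North 63, #4→North 12, #5→East 55. Service 326; fixed 126; total 452.
{North}: service 403 + fixed 88 = 491
{East}: service 453 + fixed 38 = 491
{North, South, East}: #1→North 140, #2→North 56, #3→North 63, #4→North 12, #5→East 55. Service 326; fixed 194; total 520.
(All 7 nonempty subsets were checked; North and East is lowest.)

Open North and East; minimum total cost 452.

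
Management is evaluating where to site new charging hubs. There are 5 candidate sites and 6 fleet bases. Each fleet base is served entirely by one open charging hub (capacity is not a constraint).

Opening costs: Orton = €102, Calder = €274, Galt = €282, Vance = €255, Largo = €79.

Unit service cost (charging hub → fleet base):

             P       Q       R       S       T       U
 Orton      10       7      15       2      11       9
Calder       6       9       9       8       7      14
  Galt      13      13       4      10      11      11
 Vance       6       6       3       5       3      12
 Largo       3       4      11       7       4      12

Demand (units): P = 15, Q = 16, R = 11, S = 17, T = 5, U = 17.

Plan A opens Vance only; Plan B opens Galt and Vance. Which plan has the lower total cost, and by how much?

Plan A is cheaper by 265.

Plan A: {Vance}: P→Vance 6·15=90, Q→Vance 6·16=96, R→Vance 3·11=33, S→Vance 5·17=85, T→Vance 3·5=15, U→Vance 12·17=204. Service 523; fixed 255; total 778.
Plan B: {Galt, Vance}: P→Vance 6·15=90, Q→Vance 6·16=96, R→Vance 3·11=33, S→Vance 5·17=85, T→Vance 3·5=15, U→Galt 11·17=187. Service 506; fixed 537; total 1043.
Difference: |778 − 1043| = 265.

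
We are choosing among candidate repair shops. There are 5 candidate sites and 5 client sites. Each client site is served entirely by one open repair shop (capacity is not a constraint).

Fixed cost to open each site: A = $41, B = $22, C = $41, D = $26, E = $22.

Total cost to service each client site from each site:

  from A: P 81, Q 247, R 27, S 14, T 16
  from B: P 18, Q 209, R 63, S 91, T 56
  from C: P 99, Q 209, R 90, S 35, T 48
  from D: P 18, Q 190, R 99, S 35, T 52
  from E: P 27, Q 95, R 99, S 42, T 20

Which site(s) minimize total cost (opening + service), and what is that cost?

Open A and E; minimum total cost 242.

For any fixed open set, each client site goes to its cheapest open site; total = fixed + service.
{A, E}: P→E 27, Q→E 95, R→A 27, S→A 14, T→A 16. Service 179; fixed 63; total 242.
{A, B, E}: P→B 18, Q→E 95, R→A 27, S→A 14, T→A 16. Service 170; fixed 85; total 255.
{A, D, E}: P→D 18, Q→E 95, R→A 27, S→A 14, T→A 16. Service 170; fixed 89; total 259.
{A, B, C, D, E}: service 170 + fixed 152 = 322
No other subset beats 242.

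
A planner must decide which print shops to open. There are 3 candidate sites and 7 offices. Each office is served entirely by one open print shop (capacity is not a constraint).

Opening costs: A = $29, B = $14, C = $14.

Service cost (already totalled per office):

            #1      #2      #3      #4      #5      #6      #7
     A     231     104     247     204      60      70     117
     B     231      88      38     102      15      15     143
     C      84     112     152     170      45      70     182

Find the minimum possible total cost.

Minimum total cost: 513

For any fixed open set, each office goes to its cheapest open site; total = fixed + service.
{B, C}: #1→C 84, #2→B 88, #3→B 38, #4→B 102, #5→B 15, #6→B 15, #7→B 143. Service 485; fixed 28; total 513.
{A, B, C}: service 459 + fixed 57 = 516
{B}: service 632 + fixed 14 = 646
(All 7 nonempty subsets were checked; B and C is lowest.)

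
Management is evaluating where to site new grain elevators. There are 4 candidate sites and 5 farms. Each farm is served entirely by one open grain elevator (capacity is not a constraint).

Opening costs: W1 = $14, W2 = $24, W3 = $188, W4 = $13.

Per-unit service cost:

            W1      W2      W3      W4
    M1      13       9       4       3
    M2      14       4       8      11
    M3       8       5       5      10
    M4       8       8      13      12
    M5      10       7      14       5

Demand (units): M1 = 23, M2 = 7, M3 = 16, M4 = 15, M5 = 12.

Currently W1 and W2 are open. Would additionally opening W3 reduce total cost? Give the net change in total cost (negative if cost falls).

No — net change +73 (cost rises by 73).

Current service cost with {W1, W2}: 519.
Adding W3: each farm re-picks its cheapest; new service cost 404, saving 115.
Extra fixed cost: 188. Net change = 188 − 115 = 73.
(Totals: 557 → 630.)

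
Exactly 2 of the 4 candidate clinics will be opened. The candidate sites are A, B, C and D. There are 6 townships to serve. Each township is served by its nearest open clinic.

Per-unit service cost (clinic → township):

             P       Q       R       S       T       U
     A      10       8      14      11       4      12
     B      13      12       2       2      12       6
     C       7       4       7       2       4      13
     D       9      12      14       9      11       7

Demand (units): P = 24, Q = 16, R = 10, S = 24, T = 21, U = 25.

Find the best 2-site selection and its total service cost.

Choose B and C; total service cost 534.

With exactly 2 open, each township uses its cheapest among the chosen.
{B, C}: P→C 7·24=168, Q→C 4·16=64, R→B 2·10=20, S→B 2·24=48, T→C 4·21=84, U→B 6·25=150. Service cost 534.
{C, D}: service cost 609
{A, B}: service cost 670
Among all 6 size-2 choices, {B, C} is lowest.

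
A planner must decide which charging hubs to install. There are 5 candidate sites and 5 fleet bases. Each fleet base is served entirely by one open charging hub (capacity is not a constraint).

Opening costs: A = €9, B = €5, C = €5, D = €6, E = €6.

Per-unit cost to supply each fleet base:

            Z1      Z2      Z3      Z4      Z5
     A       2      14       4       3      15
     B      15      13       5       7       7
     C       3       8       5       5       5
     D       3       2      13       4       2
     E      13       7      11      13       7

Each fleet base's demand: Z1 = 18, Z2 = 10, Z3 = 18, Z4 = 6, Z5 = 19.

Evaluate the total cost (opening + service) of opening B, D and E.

Total cost: 243

Each fleet base is assigned to its cheapest site among the open ones.
{B, D, E}: Z1→D 3·18=54, Z2→D 2·10=20, Z3→B 5·18=90, Z4→D 4·6=24, Z5→D 2·19=38. Service 226; fixed 17; total 243.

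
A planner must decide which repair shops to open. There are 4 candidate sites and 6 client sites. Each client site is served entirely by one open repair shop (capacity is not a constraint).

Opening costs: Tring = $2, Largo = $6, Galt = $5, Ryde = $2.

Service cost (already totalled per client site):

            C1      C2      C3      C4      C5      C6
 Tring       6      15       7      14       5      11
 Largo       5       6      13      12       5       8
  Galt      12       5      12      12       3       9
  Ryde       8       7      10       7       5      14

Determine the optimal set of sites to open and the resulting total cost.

Open Tring, Galt and Ryde; minimum total cost 46.

For any fixed open set, each client site goes to its cheapest open site; total = fixed + service.
{Tring, Galt, Ryde}: C1→Tring 6, C2→Galt 5, C3→Tring 7, C4→Ryde 7, C5→Galt 3, C6→Galt 9. Service 37; fixed 9; total 46.
{Tring, Ryde}: C1→Tring 6, C2→Ryde 7, C3→Tring 7, C4→Ryde 7, C5→Tring 5, C6→Tring 11. Service 43; fixed 4; total 47.
{Tring, Largo, Ryde}: service 38 + fixed 10 = 48
{Tring, Largo, Galt, Ryde}: service 35 + fixed 15 = 50
No other subset beats 46.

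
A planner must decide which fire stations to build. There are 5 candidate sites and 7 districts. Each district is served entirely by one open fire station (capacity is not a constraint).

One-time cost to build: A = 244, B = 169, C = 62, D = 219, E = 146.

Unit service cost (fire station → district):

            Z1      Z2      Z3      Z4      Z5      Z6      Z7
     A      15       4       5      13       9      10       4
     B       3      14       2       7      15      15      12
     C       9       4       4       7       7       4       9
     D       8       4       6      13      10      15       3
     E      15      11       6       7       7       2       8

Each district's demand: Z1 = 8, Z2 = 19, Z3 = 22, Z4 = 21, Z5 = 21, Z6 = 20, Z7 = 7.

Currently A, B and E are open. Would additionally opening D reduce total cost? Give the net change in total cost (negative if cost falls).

Current service cost with {A, B, E}: 506.
Adding D: each district re-picks its cheapest; new service cost 499, saving 7.
Extra fixed cost: 219. Net change = 219 − 7 = 212.
(Totals: 1065 → 1277.)

No — net change +212 (cost rises by 212).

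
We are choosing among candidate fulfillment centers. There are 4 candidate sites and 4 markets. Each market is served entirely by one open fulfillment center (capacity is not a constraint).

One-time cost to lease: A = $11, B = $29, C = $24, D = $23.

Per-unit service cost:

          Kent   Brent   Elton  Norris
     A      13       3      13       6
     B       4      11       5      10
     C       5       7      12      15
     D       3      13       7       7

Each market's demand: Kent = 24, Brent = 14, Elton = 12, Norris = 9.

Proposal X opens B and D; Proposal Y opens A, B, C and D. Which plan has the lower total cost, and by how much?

Proposal X: {B, D}: Kent→D 3·24=72, Brent→B 11·14=154, Elton→B 5·12=60, Norris→D 7·9=63. Service 349; fixed 52; total 401.
Proposal Y: {A, B, C, D}: Kent→D 3·24=72, Brent→A 3·14=42, Elton→B 5·12=60, Norris→A 6·9=54. Service 228; fixed 87; total 315.
Difference: |401 − 315| = 86.

Proposal Y is cheaper by 86.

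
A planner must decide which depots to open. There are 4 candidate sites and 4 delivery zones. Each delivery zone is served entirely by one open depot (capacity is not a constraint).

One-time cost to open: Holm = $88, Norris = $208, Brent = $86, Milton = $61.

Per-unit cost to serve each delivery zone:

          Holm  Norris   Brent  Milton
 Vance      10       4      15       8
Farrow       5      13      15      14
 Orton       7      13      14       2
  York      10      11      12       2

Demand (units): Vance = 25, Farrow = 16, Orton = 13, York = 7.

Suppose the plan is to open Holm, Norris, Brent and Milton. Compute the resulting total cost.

Total cost: 663

Each delivery zone is assigned to its cheapest site among the open ones.
{Holm, Norris, Brent, Milton}: Vance→Norris 4·25=100, Farrow→Holm 5·16=80, Orton→Milton 2·13=26, York→Milton 2·7=14. Service 220; fixed 443; total 663.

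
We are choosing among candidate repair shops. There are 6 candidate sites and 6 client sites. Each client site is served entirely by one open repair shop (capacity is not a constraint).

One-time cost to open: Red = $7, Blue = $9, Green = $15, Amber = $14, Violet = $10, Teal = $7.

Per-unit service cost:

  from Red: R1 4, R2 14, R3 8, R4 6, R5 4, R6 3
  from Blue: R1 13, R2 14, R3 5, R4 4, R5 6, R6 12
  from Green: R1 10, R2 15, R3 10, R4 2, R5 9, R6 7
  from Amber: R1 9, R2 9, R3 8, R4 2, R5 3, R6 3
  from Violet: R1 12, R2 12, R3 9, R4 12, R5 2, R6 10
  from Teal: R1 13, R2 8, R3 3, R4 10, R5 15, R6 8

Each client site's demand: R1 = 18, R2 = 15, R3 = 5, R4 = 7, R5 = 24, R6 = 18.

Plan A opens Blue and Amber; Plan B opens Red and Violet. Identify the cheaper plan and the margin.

Plan B is cheaper by 32.

Plan A: {Blue, Amber}: R1→Amber 9·18=162, R2→Amber 9·15=135, R3→Blue 5·5=25, R4→Amber 2·7=14, R5→Amber 3·24=72, R6→Amber 3·18=54. Service 462; fixed 23; total 485.
Plan B: {Red, Violet}: R1→Red 4·18=72, R2→Violet 12·15=180, R3→Red 8·5=40, R4→Red 6·7=42, R5→Violet 2·24=48, R6→Red 3·18=54. Service 436; fixed 17; total 453.
Difference: |485 − 453| = 32.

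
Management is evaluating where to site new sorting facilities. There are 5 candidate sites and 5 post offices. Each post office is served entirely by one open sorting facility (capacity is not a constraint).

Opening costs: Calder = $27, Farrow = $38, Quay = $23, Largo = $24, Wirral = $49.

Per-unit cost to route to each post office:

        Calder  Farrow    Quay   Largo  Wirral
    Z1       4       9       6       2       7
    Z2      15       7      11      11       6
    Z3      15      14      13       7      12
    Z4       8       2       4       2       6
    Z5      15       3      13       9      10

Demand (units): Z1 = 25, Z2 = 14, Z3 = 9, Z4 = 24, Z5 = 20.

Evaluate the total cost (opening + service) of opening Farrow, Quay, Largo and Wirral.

Total cost: 439

Each post office is assigned to its cheapest site among the open ones.
{Farrow, Quay, Largo, Wirral}: Z1→Largo 2·25=50, Z2→Wirral 6·14=84, Z3→Largo 7·9=63, Z4→Farrow 2·24=48, Z5→Farrow 3·20=60. Service 305; fixed 134; total 439.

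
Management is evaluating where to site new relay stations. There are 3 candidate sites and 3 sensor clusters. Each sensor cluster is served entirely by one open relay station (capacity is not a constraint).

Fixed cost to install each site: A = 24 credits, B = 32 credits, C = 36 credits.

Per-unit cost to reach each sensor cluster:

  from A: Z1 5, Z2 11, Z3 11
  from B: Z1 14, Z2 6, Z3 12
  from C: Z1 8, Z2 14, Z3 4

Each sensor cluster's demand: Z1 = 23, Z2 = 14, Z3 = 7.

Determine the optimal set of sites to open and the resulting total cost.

Open A, B and C; minimum total cost 319.

For any fixed open set, each sensor cluster goes to its cheapest open site; total = fixed + service.
{A, B, C}: Z1→A 5·23=115, Z2→B 6·14=84, Z3→C 4·7=28. Service 227; fixed 92; total 319.
{A, B}: service 276 + fixed 56 = 332
{A, C}: Z1→A 5·23=115, Z2→A 11·14=154, Z3→C 4·7=28. Service 297; fixed 60; total 357.
{A}: service 346 + fixed 24 = 370
(All 7 nonempty subsets were checked; A, B and C is lowest.)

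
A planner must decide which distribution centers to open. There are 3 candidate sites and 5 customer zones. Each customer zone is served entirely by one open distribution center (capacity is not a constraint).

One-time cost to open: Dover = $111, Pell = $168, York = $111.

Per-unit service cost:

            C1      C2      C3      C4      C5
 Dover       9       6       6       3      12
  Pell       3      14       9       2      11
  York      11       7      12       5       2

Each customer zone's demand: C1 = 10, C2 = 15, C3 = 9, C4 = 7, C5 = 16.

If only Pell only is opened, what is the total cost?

Each customer zone is assigned to its cheapest site among the open ones.
{Pell}: C1→Pell 3·10=30, C2→Pell 14·15=210, C3→Pell 9·9=81, C4→Pell 2·7=14, C5→Pell 11·16=176. Service 511; fixed 168; total 679.

Total cost: 679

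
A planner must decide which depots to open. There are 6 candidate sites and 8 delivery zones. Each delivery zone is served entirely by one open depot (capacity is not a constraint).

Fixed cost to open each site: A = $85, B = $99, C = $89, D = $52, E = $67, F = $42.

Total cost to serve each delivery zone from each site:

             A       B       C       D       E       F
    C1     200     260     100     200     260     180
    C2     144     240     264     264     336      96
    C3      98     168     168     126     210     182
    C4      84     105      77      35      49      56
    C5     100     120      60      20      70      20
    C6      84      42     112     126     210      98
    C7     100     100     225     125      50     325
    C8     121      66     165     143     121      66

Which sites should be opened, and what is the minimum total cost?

Open A and F; minimum total cost 827.

For any fixed open set, each delivery zone goes to its cheapest open site; total = fixed + service.
{A, F}: C1→F 180, C2→F 96, C3→A 98, C4→F 56, C5→F 20, C6→A 84, C7→A 100, C8→F 66. Service 700; fixed 127; total 827.
{D, E, F}: service 671 + fixed 161 = 832
{A, C, F}: service 620 + fixed 216 = 836
{A, B, C, D, E, F}: service 507 + fixed 434 = 941
No other subset beats 827.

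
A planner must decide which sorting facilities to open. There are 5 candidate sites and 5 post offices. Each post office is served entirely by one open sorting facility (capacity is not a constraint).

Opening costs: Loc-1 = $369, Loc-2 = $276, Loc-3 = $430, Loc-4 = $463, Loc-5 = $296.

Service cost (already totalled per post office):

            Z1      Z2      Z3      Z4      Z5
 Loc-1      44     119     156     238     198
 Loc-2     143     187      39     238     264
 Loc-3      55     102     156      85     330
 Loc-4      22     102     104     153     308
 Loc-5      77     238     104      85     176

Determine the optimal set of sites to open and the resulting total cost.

Open Loc-5 only; minimum total cost 976.

For any fixed open set, each post office goes to its cheapest open site; total = fixed + service.
{Loc-5}: Z1→Loc-5 77, Z2→Loc-5 238, Z3→Loc-5 104, Z4→Loc-5 85, Z5→Loc-5 176. Service 680; fixed 296; total 976.
{Loc-1}: service 755 + fixed 369 = 1124
{Loc-2, Loc-5}: service 564 + fixed 572 = 1136
{Loc-1, Loc-2, Loc-3, Loc-4, Loc-5}: Z1→Loc-4 22, Z2→Loc-3 102, Z3→Loc-2 39, Z4→Loc-3 85, Z5→Loc-5 176. Service 424; fixed 1834; total 2258.
No other subset beats 976.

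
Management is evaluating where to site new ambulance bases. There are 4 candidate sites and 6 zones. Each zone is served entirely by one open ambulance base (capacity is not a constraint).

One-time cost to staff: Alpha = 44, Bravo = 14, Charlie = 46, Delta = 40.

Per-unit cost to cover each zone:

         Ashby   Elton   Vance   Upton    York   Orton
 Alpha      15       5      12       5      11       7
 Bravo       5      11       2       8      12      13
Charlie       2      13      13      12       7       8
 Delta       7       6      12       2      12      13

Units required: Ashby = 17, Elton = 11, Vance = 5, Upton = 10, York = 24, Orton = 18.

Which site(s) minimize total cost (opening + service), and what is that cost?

For any fixed open set, each zone goes to its cheapest open site; total = fixed + service.
{Bravo, Charlie, Delta}: Ashby→Charlie 2·17=34, Elton→Delta 6·11=66, Vance→Bravo 2·5=10, Upton→Delta 2·10=20, York→Charlie 7·24=168, Orton→Charlie 8·18=144. Service 442; fixed 100; total 542.
{Alpha, Bravo, Charlie}: Ashby→Charlie 2·17=34, Elton→Alpha 5·11=55, Vance→Bravo 2·5=10, Upton→Alpha 5·10=50, York→Charlie 7·24=168, Orton→Alpha 7·18=126. Service 443; fixed 104; total 547.
{Alpha, Bravo, Charlie, Delta}: service 413 + fixed 144 = 557
{Bravo}: service 818 + fixed 14 = 832
(All 15 nonempty subsets were checked; Bravo, Charlie and Delta is lowest.)

Open Bravo, Charlie and Delta; minimum total cost 542.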